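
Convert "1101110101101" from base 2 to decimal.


Input: "1101110101101" in base 2
Positional expansion:
  Digit '1' (value 1) x 2^12 = 4096
  Digit '1' (value 1) x 2^11 = 2048
  Digit '0' (value 0) x 2^10 = 0
  Digit '1' (value 1) x 2^9 = 512
  Digit '1' (value 1) x 2^8 = 256
  Digit '1' (value 1) x 2^7 = 128
  Digit '0' (value 0) x 2^6 = 0
  Digit '1' (value 1) x 2^5 = 32
  Digit '0' (value 0) x 2^4 = 0
  Digit '1' (value 1) x 2^3 = 8
  Digit '1' (value 1) x 2^2 = 4
  Digit '0' (value 0) x 2^1 = 0
  Digit '1' (value 1) x 2^0 = 1
Sum = 7085

7085


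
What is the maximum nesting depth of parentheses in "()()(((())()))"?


Input: "()()(((())()))"
Tracking depth:
  Position 0 '(': depth becomes 1
  Position 1 ')': depth becomes 0
  Position 2 '(': depth becomes 1
  Position 3 ')': depth becomes 0
  Position 4 '(': depth becomes 1
  Position 5 '(': depth becomes 2
  Position 6 '(': depth becomes 3
  Position 7 '(': depth becomes 4
  Position 8 ')': depth becomes 3
  Position 9 ')': depth becomes 2
  Position 10 '(': depth becomes 3
  Position 11 ')': depth becomes 2
  Position 12 ')': depth becomes 1
  Position 13 ')': depth becomes 0
Maximum depth reached: 4

4


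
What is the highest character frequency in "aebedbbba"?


Input: aebedbbba
Character counts:
  'a': 2
  'b': 4
  'd': 1
  'e': 2
Maximum frequency: 4

4


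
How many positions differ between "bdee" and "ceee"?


Comparing "bdee" and "ceee" position by position:
  Position 0: 'b' vs 'c' => DIFFER
  Position 1: 'd' vs 'e' => DIFFER
  Position 2: 'e' vs 'e' => same
  Position 3: 'e' vs 'e' => same
Positions that differ: 2

2


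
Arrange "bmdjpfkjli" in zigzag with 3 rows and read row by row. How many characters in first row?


Zigzag "bmdjpfkjli" into 3 rows:
Placing characters:
  'b' => row 0
  'm' => row 1
  'd' => row 2
  'j' => row 1
  'p' => row 0
  'f' => row 1
  'k' => row 2
  'j' => row 1
  'l' => row 0
  'i' => row 1
Rows:
  Row 0: "bpl"
  Row 1: "mjfji"
  Row 2: "dk"
First row length: 3

3


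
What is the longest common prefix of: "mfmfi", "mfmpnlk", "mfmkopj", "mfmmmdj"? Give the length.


Words: mfmfi, mfmpnlk, mfmkopj, mfmmmdj
  Position 0: all 'm' => match
  Position 1: all 'f' => match
  Position 2: all 'm' => match
  Position 3: ('f', 'p', 'k', 'm') => mismatch, stop
LCP = "mfm" (length 3)

3


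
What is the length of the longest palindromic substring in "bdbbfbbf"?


Input: "bdbbfbbf"
Checking substrings for palindromes:
  [2:7] "bbfbb" (len 5) => palindrome
  [4:8] "fbbf" (len 4) => palindrome
  [0:3] "bdb" (len 3) => palindrome
  [3:6] "bfb" (len 3) => palindrome
  [2:4] "bb" (len 2) => palindrome
  [5:7] "bb" (len 2) => palindrome
Longest palindromic substring: "bbfbb" with length 5

5


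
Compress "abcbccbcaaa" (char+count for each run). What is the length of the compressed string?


Input: abcbccbcaaa
Runs:
  'a' x 1 => "a1"
  'b' x 1 => "b1"
  'c' x 1 => "c1"
  'b' x 1 => "b1"
  'c' x 2 => "c2"
  'b' x 1 => "b1"
  'c' x 1 => "c1"
  'a' x 3 => "a3"
Compressed: "a1b1c1b1c2b1c1a3"
Compressed length: 16

16


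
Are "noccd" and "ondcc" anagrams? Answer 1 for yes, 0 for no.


Strings: "noccd", "ondcc"
Sorted first:  ccdno
Sorted second: ccdno
Sorted forms match => anagrams

1


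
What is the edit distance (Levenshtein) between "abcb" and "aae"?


Computing edit distance: "abcb" -> "aae"
DP table:
           a    a    e
      0    1    2    3
  a   1    0    1    2
  b   2    1    1    2
  c   3    2    2    2
  b   4    3    3    3
Edit distance = dp[4][3] = 3

3


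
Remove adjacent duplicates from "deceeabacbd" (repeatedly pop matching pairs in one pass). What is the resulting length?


Input: deceeabacbd
Stack-based adjacent duplicate removal:
  Read 'd': push. Stack: d
  Read 'e': push. Stack: de
  Read 'c': push. Stack: dec
  Read 'e': push. Stack: dece
  Read 'e': matches stack top 'e' => pop. Stack: dec
  Read 'a': push. Stack: deca
  Read 'b': push. Stack: decab
  Read 'a': push. Stack: decaba
  Read 'c': push. Stack: decabac
  Read 'b': push. Stack: decabacb
  Read 'd': push. Stack: decabacbd
Final stack: "decabacbd" (length 9)

9


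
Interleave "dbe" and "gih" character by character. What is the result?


Interleaving "dbe" and "gih":
  Position 0: 'd' from first, 'g' from second => "dg"
  Position 1: 'b' from first, 'i' from second => "bi"
  Position 2: 'e' from first, 'h' from second => "eh"
Result: dgbieh

dgbieh


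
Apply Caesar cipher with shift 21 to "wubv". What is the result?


Caesar cipher: shift "wubv" by 21
  'w' (pos 22) + 21 = pos 17 = 'r'
  'u' (pos 20) + 21 = pos 15 = 'p'
  'b' (pos 1) + 21 = pos 22 = 'w'
  'v' (pos 21) + 21 = pos 16 = 'q'
Result: rpwq

rpwq


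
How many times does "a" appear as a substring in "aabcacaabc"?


Searching for "a" in "aabcacaabc"
Scanning each position:
  Position 0: "a" => MATCH
  Position 1: "a" => MATCH
  Position 2: "b" => no
  Position 3: "c" => no
  Position 4: "a" => MATCH
  Position 5: "c" => no
  Position 6: "a" => MATCH
  Position 7: "a" => MATCH
  Position 8: "b" => no
  Position 9: "c" => no
Total occurrences: 5

5


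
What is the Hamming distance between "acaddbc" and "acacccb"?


Comparing "acaddbc" and "acacccb" position by position:
  Position 0: 'a' vs 'a' => same
  Position 1: 'c' vs 'c' => same
  Position 2: 'a' vs 'a' => same
  Position 3: 'd' vs 'c' => differ
  Position 4: 'd' vs 'c' => differ
  Position 5: 'b' vs 'c' => differ
  Position 6: 'c' vs 'b' => differ
Total differences (Hamming distance): 4

4


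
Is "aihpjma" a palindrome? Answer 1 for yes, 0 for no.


Input: aihpjma
Reversed: amjphia
  Compare pos 0 ('a') with pos 6 ('a'): match
  Compare pos 1 ('i') with pos 5 ('m'): MISMATCH
  Compare pos 2 ('h') with pos 4 ('j'): MISMATCH
Result: not a palindrome

0


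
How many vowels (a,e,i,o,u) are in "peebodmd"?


Input: peebodmd
Checking each character:
  'p' at position 0: consonant
  'e' at position 1: vowel (running total: 1)
  'e' at position 2: vowel (running total: 2)
  'b' at position 3: consonant
  'o' at position 4: vowel (running total: 3)
  'd' at position 5: consonant
  'm' at position 6: consonant
  'd' at position 7: consonant
Total vowels: 3

3


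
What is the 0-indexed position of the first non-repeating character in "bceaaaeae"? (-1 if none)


Input: bceaaaeae
Character frequencies:
  'a': 4
  'b': 1
  'c': 1
  'e': 3
Scanning left to right for freq == 1:
  Position 0 ('b'): unique! => answer = 0

0


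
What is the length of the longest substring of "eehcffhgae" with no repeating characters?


Input: "eehcffhgae"
Sliding window (track last position of each char):
  Position 0 ('e'): window [0,0] length 1 -- new best
  Position 1 ('e'): repeat (last at 0), move window start to 1
  Position 1 ('e'): window [1,1] length 1
  Position 2 ('h'): window [1,2] length 2 -- new best
  Position 3 ('c'): window [1,3] length 3 -- new best
  Position 4 ('f'): window [1,4] length 4 -- new best
  Position 5 ('f'): repeat (last at 4), move window start to 5
  Position 5 ('f'): window [5,5] length 1
  Position 6 ('h'): window [5,6] length 2
  Position 7 ('g'): window [5,7] length 3
  Position 8 ('a'): window [5,8] length 4
  Position 9 ('e'): window [5,9] length 5 -- new best
Longest substring with no repeats: "fhgae" with length 5

5


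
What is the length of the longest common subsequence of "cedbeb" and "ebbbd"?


LCS of "cedbeb" and "ebbbd"
DP table:
           e    b    b    b    d
      0    0    0    0    0    0
  c   0    0    0    0    0    0
  e   0    1    1    1    1    1
  d   0    1    1    1    1    2
  b   0    1    2    2    2    2
  e   0    1    2    2    2    2
  b   0    1    2    3    3    3
LCS length = dp[6][5] = 3

3


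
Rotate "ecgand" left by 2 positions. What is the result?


Input: "ecgand", rotate left by 2
First 2 characters: "ec"
Remaining characters: "gand"
Concatenate remaining + first: "gand" + "ec" = "gandec"

gandec


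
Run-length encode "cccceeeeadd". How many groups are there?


Input: cccceeeeadd
Scanning for consecutive runs:
  Group 1: 'c' x 4 (positions 0-3)
  Group 2: 'e' x 4 (positions 4-7)
  Group 3: 'a' x 1 (positions 8-8)
  Group 4: 'd' x 2 (positions 9-10)
Total groups: 4

4


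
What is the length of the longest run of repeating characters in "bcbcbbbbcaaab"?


Input: "bcbcbbbbcaaab"
Scanning for longest run:
  Position 1 ('c'): new char, reset run to 1
  Position 2 ('b'): new char, reset run to 1
  Position 3 ('c'): new char, reset run to 1
  Position 4 ('b'): new char, reset run to 1
  Position 5 ('b'): continues run of 'b', length=2
  Position 6 ('b'): continues run of 'b', length=3
  Position 7 ('b'): continues run of 'b', length=4
  Position 8 ('c'): new char, reset run to 1
  Position 9 ('a'): new char, reset run to 1
  Position 10 ('a'): continues run of 'a', length=2
  Position 11 ('a'): continues run of 'a', length=3
  Position 12 ('b'): new char, reset run to 1
Longest run: 'b' with length 4

4


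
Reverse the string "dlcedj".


Input: dlcedj
Reading characters right to left:
  Position 5: 'j'
  Position 4: 'd'
  Position 3: 'e'
  Position 2: 'c'
  Position 1: 'l'
  Position 0: 'd'
Reversed: jdecld

jdecld


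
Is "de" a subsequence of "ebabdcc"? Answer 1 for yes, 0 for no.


Check if "de" is a subsequence of "ebabdcc"
Greedy scan:
  Position 0 ('e'): no match needed
  Position 1 ('b'): no match needed
  Position 2 ('a'): no match needed
  Position 3 ('b'): no match needed
  Position 4 ('d'): matches sub[0] = 'd'
  Position 5 ('c'): no match needed
  Position 6 ('c'): no match needed
Only matched 1/2 characters => not a subsequence

0


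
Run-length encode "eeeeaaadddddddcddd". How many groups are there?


Input: eeeeaaadddddddcddd
Scanning for consecutive runs:
  Group 1: 'e' x 4 (positions 0-3)
  Group 2: 'a' x 3 (positions 4-6)
  Group 3: 'd' x 7 (positions 7-13)
  Group 4: 'c' x 1 (positions 14-14)
  Group 5: 'd' x 3 (positions 15-17)
Total groups: 5

5


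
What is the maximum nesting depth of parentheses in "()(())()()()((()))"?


Input: "()(())()()()((()))"
Tracking depth:
  Position 0 '(': depth becomes 1
  Position 1 ')': depth becomes 0
  Position 2 '(': depth becomes 1
  Position 3 '(': depth becomes 2
  Position 4 ')': depth becomes 1
  Position 5 ')': depth becomes 0
  Position 6 '(': depth becomes 1
  Position 7 ')': depth becomes 0
  Position 8 '(': depth becomes 1
  Position 9 ')': depth becomes 0
  Position 10 '(': depth becomes 1
  Position 11 ')': depth becomes 0
  Position 12 '(': depth becomes 1
  Position 13 '(': depth becomes 2
  Position 14 '(': depth becomes 3
  Position 15 ')': depth becomes 2
  Position 16 ')': depth becomes 1
  Position 17 ')': depth becomes 0
Maximum depth reached: 3

3


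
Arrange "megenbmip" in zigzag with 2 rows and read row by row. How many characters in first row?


Zigzag "megenbmip" into 2 rows:
Placing characters:
  'm' => row 0
  'e' => row 1
  'g' => row 0
  'e' => row 1
  'n' => row 0
  'b' => row 1
  'm' => row 0
  'i' => row 1
  'p' => row 0
Rows:
  Row 0: "mgnmp"
  Row 1: "eebi"
First row length: 5

5


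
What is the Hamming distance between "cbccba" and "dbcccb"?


Comparing "cbccba" and "dbcccb" position by position:
  Position 0: 'c' vs 'd' => differ
  Position 1: 'b' vs 'b' => same
  Position 2: 'c' vs 'c' => same
  Position 3: 'c' vs 'c' => same
  Position 4: 'b' vs 'c' => differ
  Position 5: 'a' vs 'b' => differ
Total differences (Hamming distance): 3

3


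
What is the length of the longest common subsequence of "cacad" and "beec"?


LCS of "cacad" and "beec"
DP table:
           b    e    e    c
      0    0    0    0    0
  c   0    0    0    0    1
  a   0    0    0    0    1
  c   0    0    0    0    1
  a   0    0    0    0    1
  d   0    0    0    0    1
LCS length = dp[5][4] = 1

1


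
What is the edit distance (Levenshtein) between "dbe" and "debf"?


Computing edit distance: "dbe" -> "debf"
DP table:
           d    e    b    f
      0    1    2    3    4
  d   1    0    1    2    3
  b   2    1    1    1    2
  e   3    2    1    2    2
Edit distance = dp[3][4] = 2

2


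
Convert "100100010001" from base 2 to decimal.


Input: "100100010001" in base 2
Positional expansion:
  Digit '1' (value 1) x 2^11 = 2048
  Digit '0' (value 0) x 2^10 = 0
  Digit '0' (value 0) x 2^9 = 0
  Digit '1' (value 1) x 2^8 = 256
  Digit '0' (value 0) x 2^7 = 0
  Digit '0' (value 0) x 2^6 = 0
  Digit '0' (value 0) x 2^5 = 0
  Digit '1' (value 1) x 2^4 = 16
  Digit '0' (value 0) x 2^3 = 0
  Digit '0' (value 0) x 2^2 = 0
  Digit '0' (value 0) x 2^1 = 0
  Digit '1' (value 1) x 2^0 = 1
Sum = 2321

2321


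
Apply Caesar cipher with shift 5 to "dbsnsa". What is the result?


Caesar cipher: shift "dbsnsa" by 5
  'd' (pos 3) + 5 = pos 8 = 'i'
  'b' (pos 1) + 5 = pos 6 = 'g'
  's' (pos 18) + 5 = pos 23 = 'x'
  'n' (pos 13) + 5 = pos 18 = 's'
  's' (pos 18) + 5 = pos 23 = 'x'
  'a' (pos 0) + 5 = pos 5 = 'f'
Result: igxsxf

igxsxf


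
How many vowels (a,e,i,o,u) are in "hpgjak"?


Input: hpgjak
Checking each character:
  'h' at position 0: consonant
  'p' at position 1: consonant
  'g' at position 2: consonant
  'j' at position 3: consonant
  'a' at position 4: vowel (running total: 1)
  'k' at position 5: consonant
Total vowels: 1

1


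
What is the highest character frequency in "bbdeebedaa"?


Input: bbdeebedaa
Character counts:
  'a': 2
  'b': 3
  'd': 2
  'e': 3
Maximum frequency: 3

3


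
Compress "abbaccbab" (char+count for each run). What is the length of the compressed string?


Input: abbaccbab
Runs:
  'a' x 1 => "a1"
  'b' x 2 => "b2"
  'a' x 1 => "a1"
  'c' x 2 => "c2"
  'b' x 1 => "b1"
  'a' x 1 => "a1"
  'b' x 1 => "b1"
Compressed: "a1b2a1c2b1a1b1"
Compressed length: 14

14


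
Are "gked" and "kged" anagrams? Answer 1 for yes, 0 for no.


Strings: "gked", "kged"
Sorted first:  degk
Sorted second: degk
Sorted forms match => anagrams

1


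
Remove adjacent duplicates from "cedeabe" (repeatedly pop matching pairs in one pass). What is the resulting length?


Input: cedeabe
Stack-based adjacent duplicate removal:
  Read 'c': push. Stack: c
  Read 'e': push. Stack: ce
  Read 'd': push. Stack: ced
  Read 'e': push. Stack: cede
  Read 'a': push. Stack: cedea
  Read 'b': push. Stack: cedeab
  Read 'e': push. Stack: cedeabe
Final stack: "cedeabe" (length 7)

7


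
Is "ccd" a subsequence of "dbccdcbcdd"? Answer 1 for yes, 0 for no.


Check if "ccd" is a subsequence of "dbccdcbcdd"
Greedy scan:
  Position 0 ('d'): no match needed
  Position 1 ('b'): no match needed
  Position 2 ('c'): matches sub[0] = 'c'
  Position 3 ('c'): matches sub[1] = 'c'
  Position 4 ('d'): matches sub[2] = 'd'
  Position 5 ('c'): no match needed
  Position 6 ('b'): no match needed
  Position 7 ('c'): no match needed
  Position 8 ('d'): no match needed
  Position 9 ('d'): no match needed
All 3 characters matched => is a subsequence

1


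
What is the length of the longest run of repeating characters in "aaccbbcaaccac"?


Input: "aaccbbcaaccac"
Scanning for longest run:
  Position 1 ('a'): continues run of 'a', length=2
  Position 2 ('c'): new char, reset run to 1
  Position 3 ('c'): continues run of 'c', length=2
  Position 4 ('b'): new char, reset run to 1
  Position 5 ('b'): continues run of 'b', length=2
  Position 6 ('c'): new char, reset run to 1
  Position 7 ('a'): new char, reset run to 1
  Position 8 ('a'): continues run of 'a', length=2
  Position 9 ('c'): new char, reset run to 1
  Position 10 ('c'): continues run of 'c', length=2
  Position 11 ('a'): new char, reset run to 1
  Position 12 ('c'): new char, reset run to 1
Longest run: 'a' with length 2

2


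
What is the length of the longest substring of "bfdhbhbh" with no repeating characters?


Input: "bfdhbhbh"
Sliding window (track last position of each char):
  Position 0 ('b'): window [0,0] length 1 -- new best
  Position 1 ('f'): window [0,1] length 2 -- new best
  Position 2 ('d'): window [0,2] length 3 -- new best
  Position 3 ('h'): window [0,3] length 4 -- new best
  Position 4 ('b'): repeat (last at 0), move window start to 1
  Position 4 ('b'): window [1,4] length 4
  Position 5 ('h'): repeat (last at 3), move window start to 4
  Position 5 ('h'): window [4,5] length 2
  Position 6 ('b'): repeat (last at 4), move window start to 5
  Position 6 ('b'): window [5,6] length 2
  Position 7 ('h'): repeat (last at 5), move window start to 6
  Position 7 ('h'): window [6,7] length 2
Longest substring with no repeats: "bfdh" with length 4

4


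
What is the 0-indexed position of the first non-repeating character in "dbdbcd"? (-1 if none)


Input: dbdbcd
Character frequencies:
  'b': 2
  'c': 1
  'd': 3
Scanning left to right for freq == 1:
  Position 0 ('d'): freq=3, skip
  Position 1 ('b'): freq=2, skip
  Position 2 ('d'): freq=3, skip
  Position 3 ('b'): freq=2, skip
  Position 4 ('c'): unique! => answer = 4

4


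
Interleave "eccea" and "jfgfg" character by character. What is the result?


Interleaving "eccea" and "jfgfg":
  Position 0: 'e' from first, 'j' from second => "ej"
  Position 1: 'c' from first, 'f' from second => "cf"
  Position 2: 'c' from first, 'g' from second => "cg"
  Position 3: 'e' from first, 'f' from second => "ef"
  Position 4: 'a' from first, 'g' from second => "ag"
Result: ejcfcgefag

ejcfcgefag


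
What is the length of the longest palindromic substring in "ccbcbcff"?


Input: "ccbcbcff"
Checking substrings for palindromes:
  [1:6] "cbcbc" (len 5) => palindrome
  [1:4] "cbc" (len 3) => palindrome
  [2:5] "bcb" (len 3) => palindrome
  [3:6] "cbc" (len 3) => palindrome
  [0:2] "cc" (len 2) => palindrome
  [6:8] "ff" (len 2) => palindrome
Longest palindromic substring: "cbcbc" with length 5

5


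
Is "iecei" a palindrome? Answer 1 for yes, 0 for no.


Input: iecei
Reversed: iecei
  Compare pos 0 ('i') with pos 4 ('i'): match
  Compare pos 1 ('e') with pos 3 ('e'): match
Result: palindrome

1


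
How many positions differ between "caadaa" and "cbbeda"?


Comparing "caadaa" and "cbbeda" position by position:
  Position 0: 'c' vs 'c' => same
  Position 1: 'a' vs 'b' => DIFFER
  Position 2: 'a' vs 'b' => DIFFER
  Position 3: 'd' vs 'e' => DIFFER
  Position 4: 'a' vs 'd' => DIFFER
  Position 5: 'a' vs 'a' => same
Positions that differ: 4

4


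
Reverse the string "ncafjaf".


Input: ncafjaf
Reading characters right to left:
  Position 6: 'f'
  Position 5: 'a'
  Position 4: 'j'
  Position 3: 'f'
  Position 2: 'a'
  Position 1: 'c'
  Position 0: 'n'
Reversed: fajfacn

fajfacn


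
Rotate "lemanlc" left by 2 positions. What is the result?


Input: "lemanlc", rotate left by 2
First 2 characters: "le"
Remaining characters: "manlc"
Concatenate remaining + first: "manlc" + "le" = "manlcle"

manlcle


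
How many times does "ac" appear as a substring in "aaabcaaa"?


Searching for "ac" in "aaabcaaa"
Scanning each position:
  Position 0: "aa" => no
  Position 1: "aa" => no
  Position 2: "ab" => no
  Position 3: "bc" => no
  Position 4: "ca" => no
  Position 5: "aa" => no
  Position 6: "aa" => no
Total occurrences: 0

0


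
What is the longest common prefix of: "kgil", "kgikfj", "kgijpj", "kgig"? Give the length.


Words: kgil, kgikfj, kgijpj, kgig
  Position 0: all 'k' => match
  Position 1: all 'g' => match
  Position 2: all 'i' => match
  Position 3: ('l', 'k', 'j', 'g') => mismatch, stop
LCP = "kgi" (length 3)

3


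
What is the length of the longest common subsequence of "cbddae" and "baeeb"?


LCS of "cbddae" and "baeeb"
DP table:
           b    a    e    e    b
      0    0    0    0    0    0
  c   0    0    0    0    0    0
  b   0    1    1    1    1    1
  d   0    1    1    1    1    1
  d   0    1    1    1    1    1
  a   0    1    2    2    2    2
  e   0    1    2    3    3    3
LCS length = dp[6][5] = 3

3


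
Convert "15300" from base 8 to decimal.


Input: "15300" in base 8
Positional expansion:
  Digit '1' (value 1) x 8^4 = 4096
  Digit '5' (value 5) x 8^3 = 2560
  Digit '3' (value 3) x 8^2 = 192
  Digit '0' (value 0) x 8^1 = 0
  Digit '0' (value 0) x 8^0 = 0
Sum = 6848

6848


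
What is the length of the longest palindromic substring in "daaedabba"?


Input: "daaedabba"
Checking substrings for palindromes:
  [5:9] "abba" (len 4) => palindrome
  [1:3] "aa" (len 2) => palindrome
  [6:8] "bb" (len 2) => palindrome
Longest palindromic substring: "abba" with length 4

4


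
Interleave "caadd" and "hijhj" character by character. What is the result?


Interleaving "caadd" and "hijhj":
  Position 0: 'c' from first, 'h' from second => "ch"
  Position 1: 'a' from first, 'i' from second => "ai"
  Position 2: 'a' from first, 'j' from second => "aj"
  Position 3: 'd' from first, 'h' from second => "dh"
  Position 4: 'd' from first, 'j' from second => "dj"
Result: chaiajdhdj

chaiajdhdj


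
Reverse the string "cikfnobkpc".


Input: cikfnobkpc
Reading characters right to left:
  Position 9: 'c'
  Position 8: 'p'
  Position 7: 'k'
  Position 6: 'b'
  Position 5: 'o'
  Position 4: 'n'
  Position 3: 'f'
  Position 2: 'k'
  Position 1: 'i'
  Position 0: 'c'
Reversed: cpkbonfkic

cpkbonfkic


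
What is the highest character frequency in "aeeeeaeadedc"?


Input: aeeeeaeadedc
Character counts:
  'a': 3
  'c': 1
  'd': 2
  'e': 6
Maximum frequency: 6

6


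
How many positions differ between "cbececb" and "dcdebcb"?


Comparing "cbececb" and "dcdebcb" position by position:
  Position 0: 'c' vs 'd' => DIFFER
  Position 1: 'b' vs 'c' => DIFFER
  Position 2: 'e' vs 'd' => DIFFER
  Position 3: 'c' vs 'e' => DIFFER
  Position 4: 'e' vs 'b' => DIFFER
  Position 5: 'c' vs 'c' => same
  Position 6: 'b' vs 'b' => same
Positions that differ: 5

5


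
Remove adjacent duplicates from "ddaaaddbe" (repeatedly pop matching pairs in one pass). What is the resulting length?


Input: ddaaaddbe
Stack-based adjacent duplicate removal:
  Read 'd': push. Stack: d
  Read 'd': matches stack top 'd' => pop. Stack: (empty)
  Read 'a': push. Stack: a
  Read 'a': matches stack top 'a' => pop. Stack: (empty)
  Read 'a': push. Stack: a
  Read 'd': push. Stack: ad
  Read 'd': matches stack top 'd' => pop. Stack: a
  Read 'b': push. Stack: ab
  Read 'e': push. Stack: abe
Final stack: "abe" (length 3)

3


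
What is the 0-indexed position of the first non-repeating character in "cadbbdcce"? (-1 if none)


Input: cadbbdcce
Character frequencies:
  'a': 1
  'b': 2
  'c': 3
  'd': 2
  'e': 1
Scanning left to right for freq == 1:
  Position 0 ('c'): freq=3, skip
  Position 1 ('a'): unique! => answer = 1

1


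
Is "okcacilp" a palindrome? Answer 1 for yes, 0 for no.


Input: okcacilp
Reversed: plicacko
  Compare pos 0 ('o') with pos 7 ('p'): MISMATCH
  Compare pos 1 ('k') with pos 6 ('l'): MISMATCH
  Compare pos 2 ('c') with pos 5 ('i'): MISMATCH
  Compare pos 3 ('a') with pos 4 ('c'): MISMATCH
Result: not a palindrome

0


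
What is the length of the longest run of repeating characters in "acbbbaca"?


Input: "acbbbaca"
Scanning for longest run:
  Position 1 ('c'): new char, reset run to 1
  Position 2 ('b'): new char, reset run to 1
  Position 3 ('b'): continues run of 'b', length=2
  Position 4 ('b'): continues run of 'b', length=3
  Position 5 ('a'): new char, reset run to 1
  Position 6 ('c'): new char, reset run to 1
  Position 7 ('a'): new char, reset run to 1
Longest run: 'b' with length 3

3


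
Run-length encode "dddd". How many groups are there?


Input: dddd
Scanning for consecutive runs:
  Group 1: 'd' x 4 (positions 0-3)
Total groups: 1

1


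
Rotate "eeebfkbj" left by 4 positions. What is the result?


Input: "eeebfkbj", rotate left by 4
First 4 characters: "eeeb"
Remaining characters: "fkbj"
Concatenate remaining + first: "fkbj" + "eeeb" = "fkbjeeeb"

fkbjeeeb


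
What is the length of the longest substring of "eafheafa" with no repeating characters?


Input: "eafheafa"
Sliding window (track last position of each char):
  Position 0 ('e'): window [0,0] length 1 -- new best
  Position 1 ('a'): window [0,1] length 2 -- new best
  Position 2 ('f'): window [0,2] length 3 -- new best
  Position 3 ('h'): window [0,3] length 4 -- new best
  Position 4 ('e'): repeat (last at 0), move window start to 1
  Position 4 ('e'): window [1,4] length 4
  Position 5 ('a'): repeat (last at 1), move window start to 2
  Position 5 ('a'): window [2,5] length 4
  Position 6 ('f'): repeat (last at 2), move window start to 3
  Position 6 ('f'): window [3,6] length 4
  Position 7 ('a'): repeat (last at 5), move window start to 6
  Position 7 ('a'): window [6,7] length 2
Longest substring with no repeats: "eafh" with length 4

4


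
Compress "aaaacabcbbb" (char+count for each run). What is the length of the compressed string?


Input: aaaacabcbbb
Runs:
  'a' x 4 => "a4"
  'c' x 1 => "c1"
  'a' x 1 => "a1"
  'b' x 1 => "b1"
  'c' x 1 => "c1"
  'b' x 3 => "b3"
Compressed: "a4c1a1b1c1b3"
Compressed length: 12

12


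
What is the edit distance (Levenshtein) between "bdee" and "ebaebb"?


Computing edit distance: "bdee" -> "ebaebb"
DP table:
           e    b    a    e    b    b
      0    1    2    3    4    5    6
  b   1    1    1    2    3    4    5
  d   2    2    2    2    3    4    5
  e   3    2    3    3    2    3    4
  e   4    3    3    4    3    3    4
Edit distance = dp[4][6] = 4

4


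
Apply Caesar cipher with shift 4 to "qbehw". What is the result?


Caesar cipher: shift "qbehw" by 4
  'q' (pos 16) + 4 = pos 20 = 'u'
  'b' (pos 1) + 4 = pos 5 = 'f'
  'e' (pos 4) + 4 = pos 8 = 'i'
  'h' (pos 7) + 4 = pos 11 = 'l'
  'w' (pos 22) + 4 = pos 0 = 'a'
Result: ufila

ufila


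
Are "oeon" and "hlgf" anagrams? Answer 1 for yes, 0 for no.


Strings: "oeon", "hlgf"
Sorted first:  enoo
Sorted second: fghl
Differ at position 0: 'e' vs 'f' => not anagrams

0


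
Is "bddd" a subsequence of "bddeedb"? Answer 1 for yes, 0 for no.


Check if "bddd" is a subsequence of "bddeedb"
Greedy scan:
  Position 0 ('b'): matches sub[0] = 'b'
  Position 1 ('d'): matches sub[1] = 'd'
  Position 2 ('d'): matches sub[2] = 'd'
  Position 3 ('e'): no match needed
  Position 4 ('e'): no match needed
  Position 5 ('d'): matches sub[3] = 'd'
  Position 6 ('b'): no match needed
All 4 characters matched => is a subsequence

1


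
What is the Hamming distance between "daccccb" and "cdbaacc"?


Comparing "daccccb" and "cdbaacc" position by position:
  Position 0: 'd' vs 'c' => differ
  Position 1: 'a' vs 'd' => differ
  Position 2: 'c' vs 'b' => differ
  Position 3: 'c' vs 'a' => differ
  Position 4: 'c' vs 'a' => differ
  Position 5: 'c' vs 'c' => same
  Position 6: 'b' vs 'c' => differ
Total differences (Hamming distance): 6

6


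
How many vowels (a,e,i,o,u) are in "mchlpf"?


Input: mchlpf
Checking each character:
  'm' at position 0: consonant
  'c' at position 1: consonant
  'h' at position 2: consonant
  'l' at position 3: consonant
  'p' at position 4: consonant
  'f' at position 5: consonant
Total vowels: 0

0


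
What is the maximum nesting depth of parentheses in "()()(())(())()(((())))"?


Input: "()()(())(())()(((())))"
Tracking depth:
  Position 0 '(': depth becomes 1
  Position 1 ')': depth becomes 0
  Position 2 '(': depth becomes 1
  Position 3 ')': depth becomes 0
  Position 4 '(': depth becomes 1
  Position 5 '(': depth becomes 2
  Position 6 ')': depth becomes 1
  Position 7 ')': depth becomes 0
  Position 8 '(': depth becomes 1
  Position 9 '(': depth becomes 2
  Position 10 ')': depth becomes 1
  Position 11 ')': depth becomes 0
  Position 12 '(': depth becomes 1
  Position 13 ')': depth becomes 0
  Position 14 '(': depth becomes 1
  Position 15 '(': depth becomes 2
  Position 16 '(': depth becomes 3
  Position 17 '(': depth becomes 4
  Position 18 ')': depth becomes 3
  Position 19 ')': depth becomes 2
  Position 20 ')': depth becomes 1
  Position 21 ')': depth becomes 0
Maximum depth reached: 4

4


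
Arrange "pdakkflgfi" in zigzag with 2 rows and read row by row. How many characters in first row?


Zigzag "pdakkflgfi" into 2 rows:
Placing characters:
  'p' => row 0
  'd' => row 1
  'a' => row 0
  'k' => row 1
  'k' => row 0
  'f' => row 1
  'l' => row 0
  'g' => row 1
  'f' => row 0
  'i' => row 1
Rows:
  Row 0: "paklf"
  Row 1: "dkfgi"
First row length: 5

5


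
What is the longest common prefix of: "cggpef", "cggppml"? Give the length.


Words: cggpef, cggppml
  Position 0: all 'c' => match
  Position 1: all 'g' => match
  Position 2: all 'g' => match
  Position 3: all 'p' => match
  Position 4: ('e', 'p') => mismatch, stop
LCP = "cggp" (length 4)

4


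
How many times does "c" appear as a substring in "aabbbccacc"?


Searching for "c" in "aabbbccacc"
Scanning each position:
  Position 0: "a" => no
  Position 1: "a" => no
  Position 2: "b" => no
  Position 3: "b" => no
  Position 4: "b" => no
  Position 5: "c" => MATCH
  Position 6: "c" => MATCH
  Position 7: "a" => no
  Position 8: "c" => MATCH
  Position 9: "c" => MATCH
Total occurrences: 4

4


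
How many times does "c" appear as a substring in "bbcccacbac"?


Searching for "c" in "bbcccacbac"
Scanning each position:
  Position 0: "b" => no
  Position 1: "b" => no
  Position 2: "c" => MATCH
  Position 3: "c" => MATCH
  Position 4: "c" => MATCH
  Position 5: "a" => no
  Position 6: "c" => MATCH
  Position 7: "b" => no
  Position 8: "a" => no
  Position 9: "c" => MATCH
Total occurrences: 5

5


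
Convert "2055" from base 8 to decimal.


Input: "2055" in base 8
Positional expansion:
  Digit '2' (value 2) x 8^3 = 1024
  Digit '0' (value 0) x 8^2 = 0
  Digit '5' (value 5) x 8^1 = 40
  Digit '5' (value 5) x 8^0 = 5
Sum = 1069

1069


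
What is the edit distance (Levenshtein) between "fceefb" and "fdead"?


Computing edit distance: "fceefb" -> "fdead"
DP table:
           f    d    e    a    d
      0    1    2    3    4    5
  f   1    0    1    2    3    4
  c   2    1    1    2    3    4
  e   3    2    2    1    2    3
  e   4    3    3    2    2    3
  f   5    4    4    3    3    3
  b   6    5    5    4    4    4
Edit distance = dp[6][5] = 4

4


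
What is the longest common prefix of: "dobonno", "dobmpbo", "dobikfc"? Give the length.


Words: dobonno, dobmpbo, dobikfc
  Position 0: all 'd' => match
  Position 1: all 'o' => match
  Position 2: all 'b' => match
  Position 3: ('o', 'm', 'i') => mismatch, stop
LCP = "dob" (length 3)

3


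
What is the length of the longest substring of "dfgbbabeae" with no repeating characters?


Input: "dfgbbabeae"
Sliding window (track last position of each char):
  Position 0 ('d'): window [0,0] length 1 -- new best
  Position 1 ('f'): window [0,1] length 2 -- new best
  Position 2 ('g'): window [0,2] length 3 -- new best
  Position 3 ('b'): window [0,3] length 4 -- new best
  Position 4 ('b'): repeat (last at 3), move window start to 4
  Position 4 ('b'): window [4,4] length 1
  Position 5 ('a'): window [4,5] length 2
  Position 6 ('b'): repeat (last at 4), move window start to 5
  Position 6 ('b'): window [5,6] length 2
  Position 7 ('e'): window [5,7] length 3
  Position 8 ('a'): repeat (last at 5), move window start to 6
  Position 8 ('a'): window [6,8] length 3
  Position 9 ('e'): repeat (last at 7), move window start to 8
  Position 9 ('e'): window [8,9] length 2
Longest substring with no repeats: "dfgb" with length 4

4


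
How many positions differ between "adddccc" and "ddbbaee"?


Comparing "adddccc" and "ddbbaee" position by position:
  Position 0: 'a' vs 'd' => DIFFER
  Position 1: 'd' vs 'd' => same
  Position 2: 'd' vs 'b' => DIFFER
  Position 3: 'd' vs 'b' => DIFFER
  Position 4: 'c' vs 'a' => DIFFER
  Position 5: 'c' vs 'e' => DIFFER
  Position 6: 'c' vs 'e' => DIFFER
Positions that differ: 6

6


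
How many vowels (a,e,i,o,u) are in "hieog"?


Input: hieog
Checking each character:
  'h' at position 0: consonant
  'i' at position 1: vowel (running total: 1)
  'e' at position 2: vowel (running total: 2)
  'o' at position 3: vowel (running total: 3)
  'g' at position 4: consonant
Total vowels: 3

3


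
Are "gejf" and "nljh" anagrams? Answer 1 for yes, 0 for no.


Strings: "gejf", "nljh"
Sorted first:  efgj
Sorted second: hjln
Differ at position 0: 'e' vs 'h' => not anagrams

0


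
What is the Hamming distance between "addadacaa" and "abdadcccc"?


Comparing "addadacaa" and "abdadcccc" position by position:
  Position 0: 'a' vs 'a' => same
  Position 1: 'd' vs 'b' => differ
  Position 2: 'd' vs 'd' => same
  Position 3: 'a' vs 'a' => same
  Position 4: 'd' vs 'd' => same
  Position 5: 'a' vs 'c' => differ
  Position 6: 'c' vs 'c' => same
  Position 7: 'a' vs 'c' => differ
  Position 8: 'a' vs 'c' => differ
Total differences (Hamming distance): 4

4


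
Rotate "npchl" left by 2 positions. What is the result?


Input: "npchl", rotate left by 2
First 2 characters: "np"
Remaining characters: "chl"
Concatenate remaining + first: "chl" + "np" = "chlnp"

chlnp


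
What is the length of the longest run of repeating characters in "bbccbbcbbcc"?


Input: "bbccbbcbbcc"
Scanning for longest run:
  Position 1 ('b'): continues run of 'b', length=2
  Position 2 ('c'): new char, reset run to 1
  Position 3 ('c'): continues run of 'c', length=2
  Position 4 ('b'): new char, reset run to 1
  Position 5 ('b'): continues run of 'b', length=2
  Position 6 ('c'): new char, reset run to 1
  Position 7 ('b'): new char, reset run to 1
  Position 8 ('b'): continues run of 'b', length=2
  Position 9 ('c'): new char, reset run to 1
  Position 10 ('c'): continues run of 'c', length=2
Longest run: 'b' with length 2

2


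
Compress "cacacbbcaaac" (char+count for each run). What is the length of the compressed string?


Input: cacacbbcaaac
Runs:
  'c' x 1 => "c1"
  'a' x 1 => "a1"
  'c' x 1 => "c1"
  'a' x 1 => "a1"
  'c' x 1 => "c1"
  'b' x 2 => "b2"
  'c' x 1 => "c1"
  'a' x 3 => "a3"
  'c' x 1 => "c1"
Compressed: "c1a1c1a1c1b2c1a3c1"
Compressed length: 18

18


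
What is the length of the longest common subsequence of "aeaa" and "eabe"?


LCS of "aeaa" and "eabe"
DP table:
           e    a    b    e
      0    0    0    0    0
  a   0    0    1    1    1
  e   0    1    1    1    2
  a   0    1    2    2    2
  a   0    1    2    2    2
LCS length = dp[4][4] = 2

2


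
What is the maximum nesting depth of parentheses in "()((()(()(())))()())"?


Input: "()((()(()(())))()())"
Tracking depth:
  Position 0 '(': depth becomes 1
  Position 1 ')': depth becomes 0
  Position 2 '(': depth becomes 1
  Position 3 '(': depth becomes 2
  Position 4 '(': depth becomes 3
  Position 5 ')': depth becomes 2
  Position 6 '(': depth becomes 3
  Position 7 '(': depth becomes 4
  Position 8 ')': depth becomes 3
  Position 9 '(': depth becomes 4
  Position 10 '(': depth becomes 5
  Position 11 ')': depth becomes 4
  Position 12 ')': depth becomes 3
  Position 13 ')': depth becomes 2
  Position 14 ')': depth becomes 1
  Position 15 '(': depth becomes 2
  Position 16 ')': depth becomes 1
  Position 17 '(': depth becomes 2
  Position 18 ')': depth becomes 1
  Position 19 ')': depth becomes 0
Maximum depth reached: 5

5


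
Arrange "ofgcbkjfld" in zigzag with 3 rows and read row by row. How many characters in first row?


Zigzag "ofgcbkjfld" into 3 rows:
Placing characters:
  'o' => row 0
  'f' => row 1
  'g' => row 2
  'c' => row 1
  'b' => row 0
  'k' => row 1
  'j' => row 2
  'f' => row 1
  'l' => row 0
  'd' => row 1
Rows:
  Row 0: "obl"
  Row 1: "fckfd"
  Row 2: "gj"
First row length: 3

3


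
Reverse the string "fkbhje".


Input: fkbhje
Reading characters right to left:
  Position 5: 'e'
  Position 4: 'j'
  Position 3: 'h'
  Position 2: 'b'
  Position 1: 'k'
  Position 0: 'f'
Reversed: ejhbkf

ejhbkf


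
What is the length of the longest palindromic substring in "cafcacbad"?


Input: "cafcacbad"
Checking substrings for palindromes:
  [3:6] "cac" (len 3) => palindrome
Longest palindromic substring: "cac" with length 3

3


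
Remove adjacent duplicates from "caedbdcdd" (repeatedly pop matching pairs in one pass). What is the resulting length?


Input: caedbdcdd
Stack-based adjacent duplicate removal:
  Read 'c': push. Stack: c
  Read 'a': push. Stack: ca
  Read 'e': push. Stack: cae
  Read 'd': push. Stack: caed
  Read 'b': push. Stack: caedb
  Read 'd': push. Stack: caedbd
  Read 'c': push. Stack: caedbdc
  Read 'd': push. Stack: caedbdcd
  Read 'd': matches stack top 'd' => pop. Stack: caedbdc
Final stack: "caedbdc" (length 7)

7


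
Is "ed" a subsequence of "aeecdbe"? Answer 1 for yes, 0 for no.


Check if "ed" is a subsequence of "aeecdbe"
Greedy scan:
  Position 0 ('a'): no match needed
  Position 1 ('e'): matches sub[0] = 'e'
  Position 2 ('e'): no match needed
  Position 3 ('c'): no match needed
  Position 4 ('d'): matches sub[1] = 'd'
  Position 5 ('b'): no match needed
  Position 6 ('e'): no match needed
All 2 characters matched => is a subsequence

1


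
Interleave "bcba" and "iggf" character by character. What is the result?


Interleaving "bcba" and "iggf":
  Position 0: 'b' from first, 'i' from second => "bi"
  Position 1: 'c' from first, 'g' from second => "cg"
  Position 2: 'b' from first, 'g' from second => "bg"
  Position 3: 'a' from first, 'f' from second => "af"
Result: bicgbgaf

bicgbgaf


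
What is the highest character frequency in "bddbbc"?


Input: bddbbc
Character counts:
  'b': 3
  'c': 1
  'd': 2
Maximum frequency: 3

3


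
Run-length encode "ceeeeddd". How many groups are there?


Input: ceeeeddd
Scanning for consecutive runs:
  Group 1: 'c' x 1 (positions 0-0)
  Group 2: 'e' x 4 (positions 1-4)
  Group 3: 'd' x 3 (positions 5-7)
Total groups: 3

3


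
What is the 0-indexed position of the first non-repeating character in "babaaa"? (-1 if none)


Input: babaaa
Character frequencies:
  'a': 4
  'b': 2
Scanning left to right for freq == 1:
  Position 0 ('b'): freq=2, skip
  Position 1 ('a'): freq=4, skip
  Position 2 ('b'): freq=2, skip
  Position 3 ('a'): freq=4, skip
  Position 4 ('a'): freq=4, skip
  Position 5 ('a'): freq=4, skip
  No unique character found => answer = -1

-1


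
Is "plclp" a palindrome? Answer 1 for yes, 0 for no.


Input: plclp
Reversed: plclp
  Compare pos 0 ('p') with pos 4 ('p'): match
  Compare pos 1 ('l') with pos 3 ('l'): match
Result: palindrome

1


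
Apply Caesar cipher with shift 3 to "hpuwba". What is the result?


Caesar cipher: shift "hpuwba" by 3
  'h' (pos 7) + 3 = pos 10 = 'k'
  'p' (pos 15) + 3 = pos 18 = 's'
  'u' (pos 20) + 3 = pos 23 = 'x'
  'w' (pos 22) + 3 = pos 25 = 'z'
  'b' (pos 1) + 3 = pos 4 = 'e'
  'a' (pos 0) + 3 = pos 3 = 'd'
Result: ksxzed

ksxzed


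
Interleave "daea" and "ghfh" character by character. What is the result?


Interleaving "daea" and "ghfh":
  Position 0: 'd' from first, 'g' from second => "dg"
  Position 1: 'a' from first, 'h' from second => "ah"
  Position 2: 'e' from first, 'f' from second => "ef"
  Position 3: 'a' from first, 'h' from second => "ah"
Result: dgahefah

dgahefah


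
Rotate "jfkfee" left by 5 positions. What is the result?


Input: "jfkfee", rotate left by 5
First 5 characters: "jfkfe"
Remaining characters: "e"
Concatenate remaining + first: "e" + "jfkfe" = "ejfkfe"

ejfkfe


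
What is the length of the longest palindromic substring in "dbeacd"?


Input: "dbeacd"
Checking substrings for palindromes:
  No multi-char palindromic substrings found
Longest palindromic substring: "d" with length 1

1


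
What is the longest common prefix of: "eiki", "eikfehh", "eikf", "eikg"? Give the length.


Words: eiki, eikfehh, eikf, eikg
  Position 0: all 'e' => match
  Position 1: all 'i' => match
  Position 2: all 'k' => match
  Position 3: ('i', 'f', 'f', 'g') => mismatch, stop
LCP = "eik" (length 3)

3


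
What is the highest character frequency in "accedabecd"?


Input: accedabecd
Character counts:
  'a': 2
  'b': 1
  'c': 3
  'd': 2
  'e': 2
Maximum frequency: 3

3


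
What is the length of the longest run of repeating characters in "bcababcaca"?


Input: "bcababcaca"
Scanning for longest run:
  Position 1 ('c'): new char, reset run to 1
  Position 2 ('a'): new char, reset run to 1
  Position 3 ('b'): new char, reset run to 1
  Position 4 ('a'): new char, reset run to 1
  Position 5 ('b'): new char, reset run to 1
  Position 6 ('c'): new char, reset run to 1
  Position 7 ('a'): new char, reset run to 1
  Position 8 ('c'): new char, reset run to 1
  Position 9 ('a'): new char, reset run to 1
Longest run: 'b' with length 1

1
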